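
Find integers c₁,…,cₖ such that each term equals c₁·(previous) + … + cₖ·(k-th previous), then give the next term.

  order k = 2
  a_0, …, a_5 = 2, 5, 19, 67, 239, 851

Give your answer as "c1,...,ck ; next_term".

  a_2 = 3·5 + 2·2 = 19
  a_3 = 3·19 + 2·5 = 67
  a_4 = 3·67 + 2·19 = 239
  a_5 = 3·239 + 2·67 = 851
  a_6 = 3·851 + 2·239 = 3031

3,2 ; 3031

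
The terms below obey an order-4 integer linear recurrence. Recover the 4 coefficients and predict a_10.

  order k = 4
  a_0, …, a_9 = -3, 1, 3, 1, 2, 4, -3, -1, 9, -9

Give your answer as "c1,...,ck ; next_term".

0,-1,2,-1 ; -8

  a_4 = 0·1 + -1·3 + 2·1 + -1·-3 = 2
  a_5 = 0·2 + -1·1 + 2·3 + -1·1 = 4
  a_6 = 0·4 + -1·2 + 2·1 + -1·3 = -3
  a_7 = 0·-3 + -1·4 + 2·2 + -1·1 = -1
  a_8 = 0·-1 + -1·-3 + 2·4 + -1·2 = 9
  a_9 = 0·9 + -1·-1 + 2·-3 + -1·4 = -9
  a_10 = 0·-9 + -1·9 + 2·-1 + -1·-3 = -8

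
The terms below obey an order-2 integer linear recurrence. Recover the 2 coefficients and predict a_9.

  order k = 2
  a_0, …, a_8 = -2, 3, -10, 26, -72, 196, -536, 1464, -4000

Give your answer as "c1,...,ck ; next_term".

  a_2 = -2·3 + 2·-2 = -10
  a_3 = -2·-10 + 2·3 = 26
  a_4 = -2·26 + 2·-10 = -72
  a_5 = -2·-72 + 2·26 = 196
  a_6 = -2·196 + 2·-72 = -536
  a_7 = -2·-536 + 2·196 = 1464
  a_8 = -2·1464 + 2·-536 = -4000
  a_9 = -2·-4000 + 2·1464 = 10928

-2,2 ; 10928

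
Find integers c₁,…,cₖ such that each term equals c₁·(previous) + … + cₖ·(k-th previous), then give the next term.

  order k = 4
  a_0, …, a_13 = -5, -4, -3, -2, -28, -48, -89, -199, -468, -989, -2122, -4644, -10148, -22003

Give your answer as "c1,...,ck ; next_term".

  a_4 = 1·-2 + 1·-3 + 2·-4 + 3·-5 = -28
  a_5 = 1·-28 + 1·-2 + 2·-3 + 3·-4 = -48
  a_6 = 1·-48 + 1·-28 + 2·-2 + 3·-3 = -89
  a_7 = 1·-89 + 1·-48 + 2·-28 + 3·-2 = -199
  a_8 = 1·-199 + 1·-89 + 2·-48 + 3·-28 = -468
  a_9 = 1·-468 + 1·-199 + 2·-89 + 3·-48 = -989
  a_10 = 1·-989 + 1·-468 + 2·-199 + 3·-89 = -2122
  a_11 = 1·-2122 + 1·-989 + 2·-468 + 3·-199 = -4644
  a_12 = 1·-4644 + 1·-2122 + 2·-989 + 3·-468 = -10148
  a_13 = 1·-10148 + 1·-4644 + 2·-2122 + 3·-989 = -22003
  a_14 = 1·-22003 + 1·-10148 + 2·-4644 + 3·-2122 = -47805

1,1,2,3 ; -47805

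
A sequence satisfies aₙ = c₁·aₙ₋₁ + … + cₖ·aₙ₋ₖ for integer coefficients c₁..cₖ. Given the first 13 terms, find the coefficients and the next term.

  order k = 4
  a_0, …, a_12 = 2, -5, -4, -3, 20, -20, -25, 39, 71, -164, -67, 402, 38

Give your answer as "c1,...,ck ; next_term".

  a_4 = -1·-3 + -2·-4 + -1·-5 + 2·2 = 20
  a_5 = -1·20 + -2·-3 + -1·-4 + 2·-5 = -20
  a_6 = -1·-20 + -2·20 + -1·-3 + 2·-4 = -25
  a_7 = -1·-25 + -2·-20 + -1·20 + 2·-3 = 39
  a_8 = -1·39 + -2·-25 + -1·-20 + 2·20 = 71
  a_9 = -1·71 + -2·39 + -1·-25 + 2·-20 = -164
  a_10 = -1·-164 + -2·71 + -1·39 + 2·-25 = -67
  a_11 = -1·-67 + -2·-164 + -1·71 + 2·39 = 402
  a_12 = -1·402 + -2·-67 + -1·-164 + 2·71 = 38
  a_13 = -1·38 + -2·402 + -1·-67 + 2·-164 = -1103

-1,-2,-1,2 ; -1103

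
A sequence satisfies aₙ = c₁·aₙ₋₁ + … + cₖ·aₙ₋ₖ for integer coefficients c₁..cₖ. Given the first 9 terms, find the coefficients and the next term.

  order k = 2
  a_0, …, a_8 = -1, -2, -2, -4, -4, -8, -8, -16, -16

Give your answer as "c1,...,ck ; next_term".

0,2 ; -32

  a_2 = 0·-2 + 2·-1 = -2
  a_3 = 0·-2 + 2·-2 = -4
  a_4 = 0·-4 + 2·-2 = -4
  a_5 = 0·-4 + 2·-4 = -8
  a_6 = 0·-8 + 2·-4 = -8
  a_7 = 0·-8 + 2·-8 = -16
  a_8 = 0·-16 + 2·-8 = -16
  a_9 = 0·-16 + 2·-16 = -32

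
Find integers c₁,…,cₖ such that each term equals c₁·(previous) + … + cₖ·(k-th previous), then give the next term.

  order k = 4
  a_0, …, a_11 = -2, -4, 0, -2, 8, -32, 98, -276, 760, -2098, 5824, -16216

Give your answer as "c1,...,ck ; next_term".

-4,-4,-1,2 ; 45186

  a_4 = -4·-2 + -4·0 + -1·-4 + 2·-2 = 8
  a_5 = -4·8 + -4·-2 + -1·0 + 2·-4 = -32
  a_6 = -4·-32 + -4·8 + -1·-2 + 2·0 = 98
  a_7 = -4·98 + -4·-32 + -1·8 + 2·-2 = -276
  a_8 = -4·-276 + -4·98 + -1·-32 + 2·8 = 760
  a_9 = -4·760 + -4·-276 + -1·98 + 2·-32 = -2098
  a_10 = -4·-2098 + -4·760 + -1·-276 + 2·98 = 5824
  a_11 = -4·5824 + -4·-2098 + -1·760 + 2·-276 = -16216
  a_12 = -4·-16216 + -4·5824 + -1·-2098 + 2·760 = 45186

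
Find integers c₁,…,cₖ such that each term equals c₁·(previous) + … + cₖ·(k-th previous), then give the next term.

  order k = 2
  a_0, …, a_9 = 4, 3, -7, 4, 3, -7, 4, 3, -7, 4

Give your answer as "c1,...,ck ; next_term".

  a_2 = -1·3 + -1·4 = -7
  a_3 = -1·-7 + -1·3 = 4
  a_4 = -1·4 + -1·-7 = 3
  a_5 = -1·3 + -1·4 = -7
  a_6 = -1·-7 + -1·3 = 4
  a_7 = -1·4 + -1·-7 = 3
  a_8 = -1·3 + -1·4 = -7
  a_9 = -1·-7 + -1·3 = 4
  a_10 = -1·4 + -1·-7 = 3

-1,-1 ; 3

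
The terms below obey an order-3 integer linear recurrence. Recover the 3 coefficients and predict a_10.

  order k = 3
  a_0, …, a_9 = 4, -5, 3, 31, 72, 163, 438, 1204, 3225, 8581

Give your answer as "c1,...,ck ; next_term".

  a_3 = 3·3 + -2·-5 + 3·4 = 31
  a_4 = 3·31 + -2·3 + 3·-5 = 72
  a_5 = 3·72 + -2·31 + 3·3 = 163
  a_6 = 3·163 + -2·72 + 3·31 = 438
  a_7 = 3·438 + -2·163 + 3·72 = 1204
  a_8 = 3·1204 + -2·438 + 3·163 = 3225
  a_9 = 3·3225 + -2·1204 + 3·438 = 8581
  a_10 = 3·8581 + -2·3225 + 3·1204 = 22905

3,-2,3 ; 22905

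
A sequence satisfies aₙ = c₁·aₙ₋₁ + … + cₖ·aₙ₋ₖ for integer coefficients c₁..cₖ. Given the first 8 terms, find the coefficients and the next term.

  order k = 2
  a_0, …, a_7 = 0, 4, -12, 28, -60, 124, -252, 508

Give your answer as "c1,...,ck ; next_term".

  a_2 = -3·4 + -2·0 = -12
  a_3 = -3·-12 + -2·4 = 28
  a_4 = -3·28 + -2·-12 = -60
  a_5 = -3·-60 + -2·28 = 124
  a_6 = -3·124 + -2·-60 = -252
  a_7 = -3·-252 + -2·124 = 508
  a_8 = -3·508 + -2·-252 = -1020

-3,-2 ; -1020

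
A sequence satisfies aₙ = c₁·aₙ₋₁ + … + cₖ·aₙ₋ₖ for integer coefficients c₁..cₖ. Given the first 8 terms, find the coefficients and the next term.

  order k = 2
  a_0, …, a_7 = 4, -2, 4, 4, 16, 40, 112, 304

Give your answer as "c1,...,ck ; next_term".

2,2 ; 832

  a_2 = 2·-2 + 2·4 = 4
  a_3 = 2·4 + 2·-2 = 4
  a_4 = 2·4 + 2·4 = 16
  a_5 = 2·16 + 2·4 = 40
  a_6 = 2·40 + 2·16 = 112
  a_7 = 2·112 + 2·40 = 304
  a_8 = 2·304 + 2·112 = 832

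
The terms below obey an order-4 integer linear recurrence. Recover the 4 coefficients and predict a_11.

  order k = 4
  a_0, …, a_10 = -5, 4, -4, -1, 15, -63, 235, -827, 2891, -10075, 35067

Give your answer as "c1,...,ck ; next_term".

  a_4 = -3·-1 + 2·-4 + 0·4 + -4·-5 = 15
  a_5 = -3·15 + 2·-1 + 0·-4 + -4·4 = -63
  a_6 = -3·-63 + 2·15 + 0·-1 + -4·-4 = 235
  a_7 = -3·235 + 2·-63 + 0·15 + -4·-1 = -827
  a_8 = -3·-827 + 2·235 + 0·-63 + -4·15 = 2891
  a_9 = -3·2891 + 2·-827 + 0·235 + -4·-63 = -10075
  a_10 = -3·-10075 + 2·2891 + 0·-827 + -4·235 = 35067
  a_11 = -3·35067 + 2·-10075 + 0·2891 + -4·-827 = -122043

-3,2,0,-4 ; -122043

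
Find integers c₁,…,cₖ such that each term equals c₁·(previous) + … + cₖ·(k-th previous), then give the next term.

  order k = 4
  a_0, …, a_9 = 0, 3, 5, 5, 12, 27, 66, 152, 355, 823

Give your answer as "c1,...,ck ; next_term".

2,1,-1,1 ; 1915

  a_4 = 2·5 + 1·5 + -1·3 + 1·0 = 12
  a_5 = 2·12 + 1·5 + -1·5 + 1·3 = 27
  a_6 = 2·27 + 1·12 + -1·5 + 1·5 = 66
  a_7 = 2·66 + 1·27 + -1·12 + 1·5 = 152
  a_8 = 2·152 + 1·66 + -1·27 + 1·12 = 355
  a_9 = 2·355 + 1·152 + -1·66 + 1·27 = 823
  a_10 = 2·823 + 1·355 + -1·152 + 1·66 = 1915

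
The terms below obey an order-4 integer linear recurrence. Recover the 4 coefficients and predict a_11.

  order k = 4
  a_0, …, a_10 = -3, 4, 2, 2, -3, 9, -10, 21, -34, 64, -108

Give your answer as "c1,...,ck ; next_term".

  a_4 = -1·2 + 1·2 + 0·4 + 1·-3 = -3
  a_5 = -1·-3 + 1·2 + 0·2 + 1·4 = 9
  a_6 = -1·9 + 1·-3 + 0·2 + 1·2 = -10
  a_7 = -1·-10 + 1·9 + 0·-3 + 1·2 = 21
  a_8 = -1·21 + 1·-10 + 0·9 + 1·-3 = -34
  a_9 = -1·-34 + 1·21 + 0·-10 + 1·9 = 64
  a_10 = -1·64 + 1·-34 + 0·21 + 1·-10 = -108
  a_11 = -1·-108 + 1·64 + 0·-34 + 1·21 = 193

-1,1,0,1 ; 193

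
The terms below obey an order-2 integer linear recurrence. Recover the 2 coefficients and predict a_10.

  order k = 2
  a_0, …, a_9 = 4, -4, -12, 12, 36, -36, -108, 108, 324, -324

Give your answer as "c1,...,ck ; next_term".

  a_2 = 0·-4 + -3·4 = -12
  a_3 = 0·-12 + -3·-4 = 12
  a_4 = 0·12 + -3·-12 = 36
  a_5 = 0·36 + -3·12 = -36
  a_6 = 0·-36 + -3·36 = -108
  a_7 = 0·-108 + -3·-36 = 108
  a_8 = 0·108 + -3·-108 = 324
  a_9 = 0·324 + -3·108 = -324
  a_10 = 0·-324 + -3·324 = -972

0,-3 ; -972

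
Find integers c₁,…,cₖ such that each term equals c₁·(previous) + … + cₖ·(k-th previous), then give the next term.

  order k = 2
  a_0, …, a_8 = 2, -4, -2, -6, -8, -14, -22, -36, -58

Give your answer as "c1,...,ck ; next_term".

1,1 ; -94

  a_2 = 1·-4 + 1·2 = -2
  a_3 = 1·-2 + 1·-4 = -6
  a_4 = 1·-6 + 1·-2 = -8
  a_5 = 1·-8 + 1·-6 = -14
  a_6 = 1·-14 + 1·-8 = -22
  a_7 = 1·-22 + 1·-14 = -36
  a_8 = 1·-36 + 1·-22 = -58
  a_9 = 1·-58 + 1·-36 = -94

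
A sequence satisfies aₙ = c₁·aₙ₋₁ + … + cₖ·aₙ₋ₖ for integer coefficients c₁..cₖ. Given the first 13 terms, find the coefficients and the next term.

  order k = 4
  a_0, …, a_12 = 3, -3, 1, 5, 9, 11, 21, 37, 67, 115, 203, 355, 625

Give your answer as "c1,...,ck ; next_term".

  a_4 = 1·5 + 1·1 + 0·-3 + 1·3 = 9
  a_5 = 1·9 + 1·5 + 0·1 + 1·-3 = 11
  a_6 = 1·11 + 1·9 + 0·5 + 1·1 = 21
  a_7 = 1·21 + 1·11 + 0·9 + 1·5 = 37
  a_8 = 1·37 + 1·21 + 0·11 + 1·9 = 67
  a_9 = 1·67 + 1·37 + 0·21 + 1·11 = 115
  a_10 = 1·115 + 1·67 + 0·37 + 1·21 = 203
  a_11 = 1·203 + 1·115 + 0·67 + 1·37 = 355
  a_12 = 1·355 + 1·203 + 0·115 + 1·67 = 625
  a_13 = 1·625 + 1·355 + 0·203 + 1·115 = 1095

1,1,0,1 ; 1095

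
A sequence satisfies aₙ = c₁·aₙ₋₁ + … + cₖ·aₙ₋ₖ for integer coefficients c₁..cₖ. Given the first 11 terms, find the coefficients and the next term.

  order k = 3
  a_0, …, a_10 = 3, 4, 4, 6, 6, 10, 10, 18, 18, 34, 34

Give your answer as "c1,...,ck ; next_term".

1,2,-2 ; 66

  a_3 = 1·4 + 2·4 + -2·3 = 6
  a_4 = 1·6 + 2·4 + -2·4 = 6
  a_5 = 1·6 + 2·6 + -2·4 = 10
  a_6 = 1·10 + 2·6 + -2·6 = 10
  a_7 = 1·10 + 2·10 + -2·6 = 18
  a_8 = 1·18 + 2·10 + -2·10 = 18
  a_9 = 1·18 + 2·18 + -2·10 = 34
  a_10 = 1·34 + 2·18 + -2·18 = 34
  a_11 = 1·34 + 2·34 + -2·18 = 66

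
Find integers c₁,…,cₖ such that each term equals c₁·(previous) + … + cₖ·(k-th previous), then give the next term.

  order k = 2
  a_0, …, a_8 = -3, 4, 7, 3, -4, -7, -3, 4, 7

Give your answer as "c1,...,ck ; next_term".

1,-1 ; 3

  a_2 = 1·4 + -1·-3 = 7
  a_3 = 1·7 + -1·4 = 3
  a_4 = 1·3 + -1·7 = -4
  a_5 = 1·-4 + -1·3 = -7
  a_6 = 1·-7 + -1·-4 = -3
  a_7 = 1·-3 + -1·-7 = 4
  a_8 = 1·4 + -1·-3 = 7
  a_9 = 1·7 + -1·4 = 3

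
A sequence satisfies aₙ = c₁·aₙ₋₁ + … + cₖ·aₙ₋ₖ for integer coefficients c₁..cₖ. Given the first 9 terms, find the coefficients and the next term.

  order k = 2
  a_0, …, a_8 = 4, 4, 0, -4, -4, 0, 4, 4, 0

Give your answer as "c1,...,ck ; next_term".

1,-1 ; -4

  a_2 = 1·4 + -1·4 = 0
  a_3 = 1·0 + -1·4 = -4
  a_4 = 1·-4 + -1·0 = -4
  a_5 = 1·-4 + -1·-4 = 0
  a_6 = 1·0 + -1·-4 = 4
  a_7 = 1·4 + -1·0 = 4
  a_8 = 1·4 + -1·4 = 0
  a_9 = 1·0 + -1·4 = -4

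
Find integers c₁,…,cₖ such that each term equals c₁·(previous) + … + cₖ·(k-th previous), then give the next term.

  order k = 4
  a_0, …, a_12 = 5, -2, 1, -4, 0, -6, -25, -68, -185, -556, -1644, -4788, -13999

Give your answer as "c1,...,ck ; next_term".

2,1,4,3 ; -41030

  a_4 = 2·-4 + 1·1 + 4·-2 + 3·5 = 0
  a_5 = 2·0 + 1·-4 + 4·1 + 3·-2 = -6
  a_6 = 2·-6 + 1·0 + 4·-4 + 3·1 = -25
  a_7 = 2·-25 + 1·-6 + 4·0 + 3·-4 = -68
  a_8 = 2·-68 + 1·-25 + 4·-6 + 3·0 = -185
  a_9 = 2·-185 + 1·-68 + 4·-25 + 3·-6 = -556
  a_10 = 2·-556 + 1·-185 + 4·-68 + 3·-25 = -1644
  a_11 = 2·-1644 + 1·-556 + 4·-185 + 3·-68 = -4788
  a_12 = 2·-4788 + 1·-1644 + 4·-556 + 3·-185 = -13999
  a_13 = 2·-13999 + 1·-4788 + 4·-1644 + 3·-556 = -41030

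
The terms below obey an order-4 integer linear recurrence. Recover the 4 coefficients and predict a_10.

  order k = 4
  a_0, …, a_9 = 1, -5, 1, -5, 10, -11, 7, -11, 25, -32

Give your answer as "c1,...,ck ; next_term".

-1,-1,-1,1 ; 25

  a_4 = -1·-5 + -1·1 + -1·-5 + 1·1 = 10
  a_5 = -1·10 + -1·-5 + -1·1 + 1·-5 = -11
  a_6 = -1·-11 + -1·10 + -1·-5 + 1·1 = 7
  a_7 = -1·7 + -1·-11 + -1·10 + 1·-5 = -11
  a_8 = -1·-11 + -1·7 + -1·-11 + 1·10 = 25
  a_9 = -1·25 + -1·-11 + -1·7 + 1·-11 = -32
  a_10 = -1·-32 + -1·25 + -1·-11 + 1·7 = 25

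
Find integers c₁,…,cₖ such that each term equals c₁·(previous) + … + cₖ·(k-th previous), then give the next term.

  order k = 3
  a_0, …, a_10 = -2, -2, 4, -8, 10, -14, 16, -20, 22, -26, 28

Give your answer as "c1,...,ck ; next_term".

  a_3 = -1·4 + 1·-2 + 1·-2 = -8
  a_4 = -1·-8 + 1·4 + 1·-2 = 10
  a_5 = -1·10 + 1·-8 + 1·4 = -14
  a_6 = -1·-14 + 1·10 + 1·-8 = 16
  a_7 = -1·16 + 1·-14 + 1·10 = -20
  a_8 = -1·-20 + 1·16 + 1·-14 = 22
  a_9 = -1·22 + 1·-20 + 1·16 = -26
  a_10 = -1·-26 + 1·22 + 1·-20 = 28
  a_11 = -1·28 + 1·-26 + 1·22 = -32

-1,1,1 ; -32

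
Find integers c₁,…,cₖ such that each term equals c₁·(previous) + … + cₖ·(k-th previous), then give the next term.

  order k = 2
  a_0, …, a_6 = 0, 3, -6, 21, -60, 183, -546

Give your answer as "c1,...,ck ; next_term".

-2,3 ; 1641

  a_2 = -2·3 + 3·0 = -6
  a_3 = -2·-6 + 3·3 = 21
  a_4 = -2·21 + 3·-6 = -60
  a_5 = -2·-60 + 3·21 = 183
  a_6 = -2·183 + 3·-60 = -546
  a_7 = -2·-546 + 3·183 = 1641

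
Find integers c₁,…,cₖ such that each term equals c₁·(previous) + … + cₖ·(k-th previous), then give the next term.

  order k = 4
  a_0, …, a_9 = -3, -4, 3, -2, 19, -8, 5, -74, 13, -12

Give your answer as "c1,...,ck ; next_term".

0,0,-4,-1 ; 291

  a_4 = 0·-2 + 0·3 + -4·-4 + -1·-3 = 19
  a_5 = 0·19 + 0·-2 + -4·3 + -1·-4 = -8
  a_6 = 0·-8 + 0·19 + -4·-2 + -1·3 = 5
  a_7 = 0·5 + 0·-8 + -4·19 + -1·-2 = -74
  a_8 = 0·-74 + 0·5 + -4·-8 + -1·19 = 13
  a_9 = 0·13 + 0·-74 + -4·5 + -1·-8 = -12
  a_10 = 0·-12 + 0·13 + -4·-74 + -1·5 = 291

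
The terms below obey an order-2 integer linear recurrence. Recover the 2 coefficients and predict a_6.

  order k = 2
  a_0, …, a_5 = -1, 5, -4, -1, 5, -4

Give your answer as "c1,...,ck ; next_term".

  a_2 = -1·5 + -1·-1 = -4
  a_3 = -1·-4 + -1·5 = -1
  a_4 = -1·-1 + -1·-4 = 5
  a_5 = -1·5 + -1·-1 = -4
  a_6 = -1·-4 + -1·5 = -1

-1,-1 ; -1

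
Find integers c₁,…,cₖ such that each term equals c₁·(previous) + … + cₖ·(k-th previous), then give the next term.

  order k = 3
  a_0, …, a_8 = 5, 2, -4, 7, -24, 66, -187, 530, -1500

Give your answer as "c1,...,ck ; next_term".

  a_3 = -2·-4 + 2·2 + -1·5 = 7
  a_4 = -2·7 + 2·-4 + -1·2 = -24
  a_5 = -2·-24 + 2·7 + -1·-4 = 66
  a_6 = -2·66 + 2·-24 + -1·7 = -187
  a_7 = -2·-187 + 2·66 + -1·-24 = 530
  a_8 = -2·530 + 2·-187 + -1·66 = -1500
  a_9 = -2·-1500 + 2·530 + -1·-187 = 4247

-2,2,-1 ; 4247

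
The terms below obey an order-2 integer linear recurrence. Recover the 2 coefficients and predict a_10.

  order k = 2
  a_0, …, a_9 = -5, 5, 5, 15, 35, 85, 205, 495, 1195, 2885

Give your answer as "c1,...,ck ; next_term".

2,1 ; 6965

  a_2 = 2·5 + 1·-5 = 5
  a_3 = 2·5 + 1·5 = 15
  a_4 = 2·15 + 1·5 = 35
  a_5 = 2·35 + 1·15 = 85
  a_6 = 2·85 + 1·35 = 205
  a_7 = 2·205 + 1·85 = 495
  a_8 = 2·495 + 1·205 = 1195
  a_9 = 2·1195 + 1·495 = 2885
  a_10 = 2·2885 + 1·1195 = 6965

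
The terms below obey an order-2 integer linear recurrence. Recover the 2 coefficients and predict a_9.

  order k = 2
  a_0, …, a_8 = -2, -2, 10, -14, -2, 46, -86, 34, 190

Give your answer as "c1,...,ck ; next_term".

-2,-3 ; -482

  a_2 = -2·-2 + -3·-2 = 10
  a_3 = -2·10 + -3·-2 = -14
  a_4 = -2·-14 + -3·10 = -2
  a_5 = -2·-2 + -3·-14 = 46
  a_6 = -2·46 + -3·-2 = -86
  a_7 = -2·-86 + -3·46 = 34
  a_8 = -2·34 + -3·-86 = 190
  a_9 = -2·190 + -3·34 = -482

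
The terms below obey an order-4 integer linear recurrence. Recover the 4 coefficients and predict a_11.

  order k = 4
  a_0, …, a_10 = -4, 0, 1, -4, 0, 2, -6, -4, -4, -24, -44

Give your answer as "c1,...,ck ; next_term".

  a_4 = 2·-4 + 0·1 + 2·0 + -2·-4 = 0
  a_5 = 2·0 + 0·-4 + 2·1 + -2·0 = 2
  a_6 = 2·2 + 0·0 + 2·-4 + -2·1 = -6
  a_7 = 2·-6 + 0·2 + 2·0 + -2·-4 = -4
  a_8 = 2·-4 + 0·-6 + 2·2 + -2·0 = -4
  a_9 = 2·-4 + 0·-4 + 2·-6 + -2·2 = -24
  a_10 = 2·-24 + 0·-4 + 2·-4 + -2·-6 = -44
  a_11 = 2·-44 + 0·-24 + 2·-4 + -2·-4 = -88

2,0,2,-2 ; -88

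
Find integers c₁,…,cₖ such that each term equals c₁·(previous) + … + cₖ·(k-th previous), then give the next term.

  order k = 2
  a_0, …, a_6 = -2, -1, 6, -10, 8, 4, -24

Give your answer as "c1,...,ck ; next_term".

  a_2 = -2·-1 + -2·-2 = 6
  a_3 = -2·6 + -2·-1 = -10
  a_4 = -2·-10 + -2·6 = 8
  a_5 = -2·8 + -2·-10 = 4
  a_6 = -2·4 + -2·8 = -24
  a_7 = -2·-24 + -2·4 = 40

-2,-2 ; 40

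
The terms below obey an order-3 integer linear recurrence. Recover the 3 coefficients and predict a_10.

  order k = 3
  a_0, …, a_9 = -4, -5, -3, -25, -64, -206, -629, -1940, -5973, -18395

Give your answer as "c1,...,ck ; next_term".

2,3,1 ; -56649

  a_3 = 2·-3 + 3·-5 + 1·-4 = -25
  a_4 = 2·-25 + 3·-3 + 1·-5 = -64
  a_5 = 2·-64 + 3·-25 + 1·-3 = -206
  a_6 = 2·-206 + 3·-64 + 1·-25 = -629
  a_7 = 2·-629 + 3·-206 + 1·-64 = -1940
  a_8 = 2·-1940 + 3·-629 + 1·-206 = -5973
  a_9 = 2·-5973 + 3·-1940 + 1·-629 = -18395
  a_10 = 2·-18395 + 3·-5973 + 1·-1940 = -56649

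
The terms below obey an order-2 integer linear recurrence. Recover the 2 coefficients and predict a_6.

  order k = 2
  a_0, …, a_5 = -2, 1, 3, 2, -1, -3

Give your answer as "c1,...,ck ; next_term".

1,-1 ; -2

  a_2 = 1·1 + -1·-2 = 3
  a_3 = 1·3 + -1·1 = 2
  a_4 = 1·2 + -1·3 = -1
  a_5 = 1·-1 + -1·2 = -3
  a_6 = 1·-3 + -1·-1 = -2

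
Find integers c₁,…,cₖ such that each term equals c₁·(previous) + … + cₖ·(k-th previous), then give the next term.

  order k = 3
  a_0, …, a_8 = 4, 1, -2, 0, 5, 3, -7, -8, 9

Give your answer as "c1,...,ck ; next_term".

  a_3 = 1·-2 + -2·1 + 1·4 = 0
  a_4 = 1·0 + -2·-2 + 1·1 = 5
  a_5 = 1·5 + -2·0 + 1·-2 = 3
  a_6 = 1·3 + -2·5 + 1·0 = -7
  a_7 = 1·-7 + -2·3 + 1·5 = -8
  a_8 = 1·-8 + -2·-7 + 1·3 = 9
  a_9 = 1·9 + -2·-8 + 1·-7 = 18

1,-2,1 ; 18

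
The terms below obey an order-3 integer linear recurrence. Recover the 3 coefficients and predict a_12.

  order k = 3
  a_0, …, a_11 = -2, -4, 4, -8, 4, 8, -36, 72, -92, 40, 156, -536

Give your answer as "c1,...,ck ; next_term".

-2,-1,2 ; 996

  a_3 = -2·4 + -1·-4 + 2·-2 = -8
  a_4 = -2·-8 + -1·4 + 2·-4 = 4
  a_5 = -2·4 + -1·-8 + 2·4 = 8
  a_6 = -2·8 + -1·4 + 2·-8 = -36
  a_7 = -2·-36 + -1·8 + 2·4 = 72
  a_8 = -2·72 + -1·-36 + 2·8 = -92
  a_9 = -2·-92 + -1·72 + 2·-36 = 40
  a_10 = -2·40 + -1·-92 + 2·72 = 156
  a_11 = -2·156 + -1·40 + 2·-92 = -536
  a_12 = -2·-536 + -1·156 + 2·40 = 996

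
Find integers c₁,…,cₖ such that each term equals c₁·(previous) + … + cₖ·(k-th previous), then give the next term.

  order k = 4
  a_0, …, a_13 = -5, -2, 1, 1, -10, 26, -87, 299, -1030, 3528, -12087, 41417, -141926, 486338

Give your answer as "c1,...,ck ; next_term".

  a_4 = -3·1 + 1·1 + -1·-2 + 2·-5 = -10
  a_5 = -3·-10 + 1·1 + -1·1 + 2·-2 = 26
  a_6 = -3·26 + 1·-10 + -1·1 + 2·1 = -87
  a_7 = -3·-87 + 1·26 + -1·-10 + 2·1 = 299
  a_8 = -3·299 + 1·-87 + -1·26 + 2·-10 = -1030
  a_9 = -3·-1030 + 1·299 + -1·-87 + 2·26 = 3528
  a_10 = -3·3528 + 1·-1030 + -1·299 + 2·-87 = -12087
  a_11 = -3·-12087 + 1·3528 + -1·-1030 + 2·299 = 41417
  a_12 = -3·41417 + 1·-12087 + -1·3528 + 2·-1030 = -141926
  a_13 = -3·-141926 + 1·41417 + -1·-12087 + 2·3528 = 486338
  a_14 = -3·486338 + 1·-141926 + -1·41417 + 2·-12087 = -1666531

-3,1,-1,2 ; -1666531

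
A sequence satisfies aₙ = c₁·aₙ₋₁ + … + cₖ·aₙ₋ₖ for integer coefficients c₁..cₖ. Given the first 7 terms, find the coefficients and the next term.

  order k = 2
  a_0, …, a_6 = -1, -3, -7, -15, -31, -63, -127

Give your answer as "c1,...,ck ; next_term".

  a_2 = 3·-3 + -2·-1 = -7
  a_3 = 3·-7 + -2·-3 = -15
  a_4 = 3·-15 + -2·-7 = -31
  a_5 = 3·-31 + -2·-15 = -63
  a_6 = 3·-63 + -2·-31 = -127
  a_7 = 3·-127 + -2·-63 = -255

3,-2 ; -255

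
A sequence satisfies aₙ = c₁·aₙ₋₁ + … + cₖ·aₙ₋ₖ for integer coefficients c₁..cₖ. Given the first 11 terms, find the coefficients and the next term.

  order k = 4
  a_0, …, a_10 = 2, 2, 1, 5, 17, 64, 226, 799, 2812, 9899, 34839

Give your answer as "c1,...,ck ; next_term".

4,-1,-3,2 ; 122619

  a_4 = 4·5 + -1·1 + -3·2 + 2·2 = 17
  a_5 = 4·17 + -1·5 + -3·1 + 2·2 = 64
  a_6 = 4·64 + -1·17 + -3·5 + 2·1 = 226
  a_7 = 4·226 + -1·64 + -3·17 + 2·5 = 799
  a_8 = 4·799 + -1·226 + -3·64 + 2·17 = 2812
  a_9 = 4·2812 + -1·799 + -3·226 + 2·64 = 9899
  a_10 = 4·9899 + -1·2812 + -3·799 + 2·226 = 34839
  a_11 = 4·34839 + -1·9899 + -3·2812 + 2·799 = 122619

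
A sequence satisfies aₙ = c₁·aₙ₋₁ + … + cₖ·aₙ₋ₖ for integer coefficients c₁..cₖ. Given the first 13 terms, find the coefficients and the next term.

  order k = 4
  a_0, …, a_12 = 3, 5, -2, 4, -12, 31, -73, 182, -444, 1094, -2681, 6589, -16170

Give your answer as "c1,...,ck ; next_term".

  a_4 = -1·4 + 3·-2 + -1·5 + 1·3 = -12
  a_5 = -1·-12 + 3·4 + -1·-2 + 1·5 = 31
  a_6 = -1·31 + 3·-12 + -1·4 + 1·-2 = -73
  a_7 = -1·-73 + 3·31 + -1·-12 + 1·4 = 182
  a_8 = -1·182 + 3·-73 + -1·31 + 1·-12 = -444
  a_9 = -1·-444 + 3·182 + -1·-73 + 1·31 = 1094
  a_10 = -1·1094 + 3·-444 + -1·182 + 1·-73 = -2681
  a_11 = -1·-2681 + 3·1094 + -1·-444 + 1·182 = 6589
  a_12 = -1·6589 + 3·-2681 + -1·1094 + 1·-444 = -16170
  a_13 = -1·-16170 + 3·6589 + -1·-2681 + 1·1094 = 39712

-1,3,-1,1 ; 39712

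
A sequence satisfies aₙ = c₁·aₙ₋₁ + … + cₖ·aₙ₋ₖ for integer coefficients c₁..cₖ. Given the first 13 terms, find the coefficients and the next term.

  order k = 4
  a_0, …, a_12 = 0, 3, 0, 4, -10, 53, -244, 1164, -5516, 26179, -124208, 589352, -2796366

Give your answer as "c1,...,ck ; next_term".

  a_4 = -4·4 + 4·0 + 2·3 + -1·0 = -10
  a_5 = -4·-10 + 4·4 + 2·0 + -1·3 = 53
  a_6 = -4·53 + 4·-10 + 2·4 + -1·0 = -244
  a_7 = -4·-244 + 4·53 + 2·-10 + -1·4 = 1164
  a_8 = -4·1164 + 4·-244 + 2·53 + -1·-10 = -5516
  a_9 = -4·-5516 + 4·1164 + 2·-244 + -1·53 = 26179
  a_10 = -4·26179 + 4·-5516 + 2·1164 + -1·-244 = -124208
  a_11 = -4·-124208 + 4·26179 + 2·-5516 + -1·1164 = 589352
  a_12 = -4·589352 + 4·-124208 + 2·26179 + -1·-5516 = -2796366
  a_13 = -4·-2796366 + 4·589352 + 2·-124208 + -1·26179 = 13268277

-4,4,2,-1 ; 13268277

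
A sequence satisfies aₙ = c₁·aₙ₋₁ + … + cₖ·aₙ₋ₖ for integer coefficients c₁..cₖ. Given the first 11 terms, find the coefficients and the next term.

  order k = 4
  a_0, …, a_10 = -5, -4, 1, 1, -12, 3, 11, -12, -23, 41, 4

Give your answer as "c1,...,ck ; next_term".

  a_4 = -1·1 + -1·1 + 0·-4 + 2·-5 = -12
  a_5 = -1·-12 + -1·1 + 0·1 + 2·-4 = 3
  a_6 = -1·3 + -1·-12 + 0·1 + 2·1 = 11
  a_7 = -1·11 + -1·3 + 0·-12 + 2·1 = -12
  a_8 = -1·-12 + -1·11 + 0·3 + 2·-12 = -23
  a_9 = -1·-23 + -1·-12 + 0·11 + 2·3 = 41
  a_10 = -1·41 + -1·-23 + 0·-12 + 2·11 = 4
  a_11 = -1·4 + -1·41 + 0·-23 + 2·-12 = -69

-1,-1,0,2 ; -69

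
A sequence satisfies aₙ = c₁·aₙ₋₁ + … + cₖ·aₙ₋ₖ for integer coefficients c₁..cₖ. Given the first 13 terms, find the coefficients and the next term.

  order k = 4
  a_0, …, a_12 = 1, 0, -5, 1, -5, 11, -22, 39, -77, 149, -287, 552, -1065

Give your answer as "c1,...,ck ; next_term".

  a_4 = -1·1 + 1·-5 + -1·0 + 1·1 = -5
  a_5 = -1·-5 + 1·1 + -1·-5 + 1·0 = 11
  a_6 = -1·11 + 1·-5 + -1·1 + 1·-5 = -22
  a_7 = -1·-22 + 1·11 + -1·-5 + 1·1 = 39
  a_8 = -1·39 + 1·-22 + -1·11 + 1·-5 = -77
  a_9 = -1·-77 + 1·39 + -1·-22 + 1·11 = 149
  a_10 = -1·149 + 1·-77 + -1·39 + 1·-22 = -287
  a_11 = -1·-287 + 1·149 + -1·-77 + 1·39 = 552
  a_12 = -1·552 + 1·-287 + -1·149 + 1·-77 = -1065
  a_13 = -1·-1065 + 1·552 + -1·-287 + 1·149 = 2053

-1,1,-1,1 ; 2053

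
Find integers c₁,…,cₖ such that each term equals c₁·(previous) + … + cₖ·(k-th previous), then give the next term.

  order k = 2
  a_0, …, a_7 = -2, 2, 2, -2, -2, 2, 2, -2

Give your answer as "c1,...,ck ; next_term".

  a_2 = 0·2 + -1·-2 = 2
  a_3 = 0·2 + -1·2 = -2
  a_4 = 0·-2 + -1·2 = -2
  a_5 = 0·-2 + -1·-2 = 2
  a_6 = 0·2 + -1·-2 = 2
  a_7 = 0·2 + -1·2 = -2
  a_8 = 0·-2 + -1·2 = -2

0,-1 ; -2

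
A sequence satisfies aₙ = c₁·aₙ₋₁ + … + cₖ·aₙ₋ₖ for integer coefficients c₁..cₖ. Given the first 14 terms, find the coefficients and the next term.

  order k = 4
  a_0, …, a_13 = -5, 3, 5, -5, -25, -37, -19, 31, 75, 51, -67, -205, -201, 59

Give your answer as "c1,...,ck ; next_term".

  a_4 = 2·-5 + -2·5 + 0·3 + 1·-5 = -25
  a_5 = 2·-25 + -2·-5 + 0·5 + 1·3 = -37
  a_6 = 2·-37 + -2·-25 + 0·-5 + 1·5 = -19
  a_7 = 2·-19 + -2·-37 + 0·-25 + 1·-5 = 31
  a_8 = 2·31 + -2·-19 + 0·-37 + 1·-25 = 75
  a_9 = 2·75 + -2·31 + 0·-19 + 1·-37 = 51
  a_10 = 2·51 + -2·75 + 0·31 + 1·-19 = -67
  a_11 = 2·-67 + -2·51 + 0·75 + 1·31 = -205
  a_12 = 2·-205 + -2·-67 + 0·51 + 1·75 = -201
  a_13 = 2·-201 + -2·-205 + 0·-67 + 1·51 = 59
  a_14 = 2·59 + -2·-201 + 0·-205 + 1·-67 = 453

2,-2,0,1 ; 453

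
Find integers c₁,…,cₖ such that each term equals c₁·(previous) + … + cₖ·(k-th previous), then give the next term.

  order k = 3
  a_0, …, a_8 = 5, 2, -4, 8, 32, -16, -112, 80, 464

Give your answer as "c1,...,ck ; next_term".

1,-4,4 ; -304

  a_3 = 1·-4 + -4·2 + 4·5 = 8
  a_4 = 1·8 + -4·-4 + 4·2 = 32
  a_5 = 1·32 + -4·8 + 4·-4 = -16
  a_6 = 1·-16 + -4·32 + 4·8 = -112
  a_7 = 1·-112 + -4·-16 + 4·32 = 80
  a_8 = 1·80 + -4·-112 + 4·-16 = 464
  a_9 = 1·464 + -4·80 + 4·-112 = -304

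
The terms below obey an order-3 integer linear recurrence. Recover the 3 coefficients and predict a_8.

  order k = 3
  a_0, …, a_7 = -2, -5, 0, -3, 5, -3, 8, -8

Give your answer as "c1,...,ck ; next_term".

  a_3 = 0·0 + 1·-5 + -1·-2 = -3
  a_4 = 0·-3 + 1·0 + -1·-5 = 5
  a_5 = 0·5 + 1·-3 + -1·0 = -3
  a_6 = 0·-3 + 1·5 + -1·-3 = 8
  a_7 = 0·8 + 1·-3 + -1·5 = -8
  a_8 = 0·-8 + 1·8 + -1·-3 = 11

0,1,-1 ; 11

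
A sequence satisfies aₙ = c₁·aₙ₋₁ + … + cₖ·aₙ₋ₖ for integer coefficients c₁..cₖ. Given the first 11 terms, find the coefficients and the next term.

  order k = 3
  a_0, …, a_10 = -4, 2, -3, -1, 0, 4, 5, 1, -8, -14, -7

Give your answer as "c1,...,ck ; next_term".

1,-1,-1 ; 15

  a_3 = 1·-3 + -1·2 + -1·-4 = -1
  a_4 = 1·-1 + -1·-3 + -1·2 = 0
  a_5 = 1·0 + -1·-1 + -1·-3 = 4
  a_6 = 1·4 + -1·0 + -1·-1 = 5
  a_7 = 1·5 + -1·4 + -1·0 = 1
  a_8 = 1·1 + -1·5 + -1·4 = -8
  a_9 = 1·-8 + -1·1 + -1·5 = -14
  a_10 = 1·-14 + -1·-8 + -1·1 = -7
  a_11 = 1·-7 + -1·-14 + -1·-8 = 15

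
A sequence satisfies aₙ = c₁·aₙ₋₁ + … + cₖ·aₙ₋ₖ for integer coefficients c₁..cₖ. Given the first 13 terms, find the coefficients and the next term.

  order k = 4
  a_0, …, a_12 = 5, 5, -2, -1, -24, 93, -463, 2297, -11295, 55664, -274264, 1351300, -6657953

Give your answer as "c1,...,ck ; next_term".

  a_4 = -4·-1 + 4·-2 + -3·5 + -1·5 = -24
  a_5 = -4·-24 + 4·-1 + -3·-2 + -1·5 = 93
  a_6 = -4·93 + 4·-24 + -3·-1 + -1·-2 = -463
  a_7 = -4·-463 + 4·93 + -3·-24 + -1·-1 = 2297
  a_8 = -4·2297 + 4·-463 + -3·93 + -1·-24 = -11295
  a_9 = -4·-11295 + 4·2297 + -3·-463 + -1·93 = 55664
  a_10 = -4·55664 + 4·-11295 + -3·2297 + -1·-463 = -274264
  a_11 = -4·-274264 + 4·55664 + -3·-11295 + -1·2297 = 1351300
  a_12 = -4·1351300 + 4·-274264 + -3·55664 + -1·-11295 = -6657953
  a_13 = -4·-6657953 + 4·1351300 + -3·-274264 + -1·55664 = 32804140

-4,4,-3,-1 ; 32804140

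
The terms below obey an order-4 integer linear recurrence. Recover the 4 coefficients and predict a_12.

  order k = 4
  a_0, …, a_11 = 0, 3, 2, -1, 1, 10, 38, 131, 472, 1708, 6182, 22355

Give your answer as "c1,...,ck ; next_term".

  a_4 = 3·-1 + 2·2 + 0·3 + 3·0 = 1
  a_5 = 3·1 + 2·-1 + 0·2 + 3·3 = 10
  a_6 = 3·10 + 2·1 + 0·-1 + 3·2 = 38
  a_7 = 3·38 + 2·10 + 0·1 + 3·-1 = 131
  a_8 = 3·131 + 2·38 + 0·10 + 3·1 = 472
  a_9 = 3·472 + 2·131 + 0·38 + 3·10 = 1708
  a_10 = 3·1708 + 2·472 + 0·131 + 3·38 = 6182
  a_11 = 3·6182 + 2·1708 + 0·472 + 3·131 = 22355
  a_12 = 3·22355 + 2·6182 + 0·1708 + 3·472 = 80845

3,2,0,3 ; 80845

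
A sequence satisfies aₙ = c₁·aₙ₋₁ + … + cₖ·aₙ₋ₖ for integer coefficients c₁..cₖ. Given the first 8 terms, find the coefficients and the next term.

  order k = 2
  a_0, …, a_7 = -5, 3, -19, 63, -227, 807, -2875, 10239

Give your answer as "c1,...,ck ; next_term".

-3,2 ; -36467

  a_2 = -3·3 + 2·-5 = -19
  a_3 = -3·-19 + 2·3 = 63
  a_4 = -3·63 + 2·-19 = -227
  a_5 = -3·-227 + 2·63 = 807
  a_6 = -3·807 + 2·-227 = -2875
  a_7 = -3·-2875 + 2·807 = 10239
  a_8 = -3·10239 + 2·-2875 = -36467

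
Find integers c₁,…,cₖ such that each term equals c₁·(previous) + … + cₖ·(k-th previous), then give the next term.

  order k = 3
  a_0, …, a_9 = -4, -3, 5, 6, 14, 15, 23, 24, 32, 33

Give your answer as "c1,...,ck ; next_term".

1,1,-1 ; 41

  a_3 = 1·5 + 1·-3 + -1·-4 = 6
  a_4 = 1·6 + 1·5 + -1·-3 = 14
  a_5 = 1·14 + 1·6 + -1·5 = 15
  a_6 = 1·15 + 1·14 + -1·6 = 23
  a_7 = 1·23 + 1·15 + -1·14 = 24
  a_8 = 1·24 + 1·23 + -1·15 = 32
  a_9 = 1·32 + 1·24 + -1·23 = 33
  a_10 = 1·33 + 1·32 + -1·24 = 41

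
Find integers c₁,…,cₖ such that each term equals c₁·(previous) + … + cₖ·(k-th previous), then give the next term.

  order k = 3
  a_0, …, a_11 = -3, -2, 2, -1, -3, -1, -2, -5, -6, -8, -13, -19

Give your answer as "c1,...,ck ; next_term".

  a_3 = 1·2 + 0·-2 + 1·-3 = -1
  a_4 = 1·-1 + 0·2 + 1·-2 = -3
  a_5 = 1·-3 + 0·-1 + 1·2 = -1
  a_6 = 1·-1 + 0·-3 + 1·-1 = -2
  a_7 = 1·-2 + 0·-1 + 1·-3 = -5
  a_8 = 1·-5 + 0·-2 + 1·-1 = -6
  a_9 = 1·-6 + 0·-5 + 1·-2 = -8
  a_10 = 1·-8 + 0·-6 + 1·-5 = -13
  a_11 = 1·-13 + 0·-8 + 1·-6 = -19
  a_12 = 1·-19 + 0·-13 + 1·-8 = -27

1,0,1 ; -27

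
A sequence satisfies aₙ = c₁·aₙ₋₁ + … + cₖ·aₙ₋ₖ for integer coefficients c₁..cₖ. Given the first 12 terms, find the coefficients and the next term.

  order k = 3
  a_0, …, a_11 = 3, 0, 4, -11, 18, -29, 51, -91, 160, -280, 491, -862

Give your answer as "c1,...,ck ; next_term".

  a_3 = -2·4 + -1·0 + -1·3 = -11
  a_4 = -2·-11 + -1·4 + -1·0 = 18
  a_5 = -2·18 + -1·-11 + -1·4 = -29
  a_6 = -2·-29 + -1·18 + -1·-11 = 51
  a_7 = -2·51 + -1·-29 + -1·18 = -91
  a_8 = -2·-91 + -1·51 + -1·-29 = 160
  a_9 = -2·160 + -1·-91 + -1·51 = -280
  a_10 = -2·-280 + -1·160 + -1·-91 = 491
  a_11 = -2·491 + -1·-280 + -1·160 = -862
  a_12 = -2·-862 + -1·491 + -1·-280 = 1513

-2,-1,-1 ; 1513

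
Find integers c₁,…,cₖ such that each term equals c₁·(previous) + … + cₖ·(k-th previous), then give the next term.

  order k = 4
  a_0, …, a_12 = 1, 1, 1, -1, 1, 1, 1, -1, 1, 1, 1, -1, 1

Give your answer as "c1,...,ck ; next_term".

0,0,0,1 ; 1

  a_4 = 0·-1 + 0·1 + 0·1 + 1·1 = 1
  a_5 = 0·1 + 0·-1 + 0·1 + 1·1 = 1
  a_6 = 0·1 + 0·1 + 0·-1 + 1·1 = 1
  a_7 = 0·1 + 0·1 + 0·1 + 1·-1 = -1
  a_8 = 0·-1 + 0·1 + 0·1 + 1·1 = 1
  a_9 = 0·1 + 0·-1 + 0·1 + 1·1 = 1
  a_10 = 0·1 + 0·1 + 0·-1 + 1·1 = 1
  a_11 = 0·1 + 0·1 + 0·1 + 1·-1 = -1
  a_12 = 0·-1 + 0·1 + 0·1 + 1·1 = 1
  a_13 = 0·1 + 0·-1 + 0·1 + 1·1 = 1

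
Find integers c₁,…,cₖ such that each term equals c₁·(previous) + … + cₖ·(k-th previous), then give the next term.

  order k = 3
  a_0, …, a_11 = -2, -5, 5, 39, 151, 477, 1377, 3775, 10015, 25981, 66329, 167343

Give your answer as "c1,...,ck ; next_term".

4,-3,-2 ; 418423

  a_3 = 4·5 + -3·-5 + -2·-2 = 39
  a_4 = 4·39 + -3·5 + -2·-5 = 151
  a_5 = 4·151 + -3·39 + -2·5 = 477
  a_6 = 4·477 + -3·151 + -2·39 = 1377
  a_7 = 4·1377 + -3·477 + -2·151 = 3775
  a_8 = 4·3775 + -3·1377 + -2·477 = 10015
  a_9 = 4·10015 + -3·3775 + -2·1377 = 25981
  a_10 = 4·25981 + -3·10015 + -2·3775 = 66329
  a_11 = 4·66329 + -3·25981 + -2·10015 = 167343
  a_12 = 4·167343 + -3·66329 + -2·25981 = 418423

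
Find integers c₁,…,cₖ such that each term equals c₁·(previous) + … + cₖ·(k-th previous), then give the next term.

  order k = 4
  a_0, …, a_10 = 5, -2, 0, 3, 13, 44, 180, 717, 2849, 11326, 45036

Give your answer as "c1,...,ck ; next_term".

  a_4 = 3·3 + 3·0 + 3·-2 + 2·5 = 13
  a_5 = 3·13 + 3·3 + 3·0 + 2·-2 = 44
  a_6 = 3·44 + 3·13 + 3·3 + 2·0 = 180
  a_7 = 3·180 + 3·44 + 3·13 + 2·3 = 717
  a_8 = 3·717 + 3·180 + 3·44 + 2·13 = 2849
  a_9 = 3·2849 + 3·717 + 3·180 + 2·44 = 11326
  a_10 = 3·11326 + 3·2849 + 3·717 + 2·180 = 45036
  a_11 = 3·45036 + 3·11326 + 3·2849 + 2·717 = 179067

3,3,3,2 ; 179067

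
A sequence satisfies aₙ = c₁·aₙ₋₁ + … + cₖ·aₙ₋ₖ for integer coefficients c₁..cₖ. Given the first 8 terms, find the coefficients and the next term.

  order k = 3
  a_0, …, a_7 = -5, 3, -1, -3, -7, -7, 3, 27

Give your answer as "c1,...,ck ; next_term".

  a_3 = 2·-1 + -2·3 + -1·-5 = -3
  a_4 = 2·-3 + -2·-1 + -1·3 = -7
  a_5 = 2·-7 + -2·-3 + -1·-1 = -7
  a_6 = 2·-7 + -2·-7 + -1·-3 = 3
  a_7 = 2·3 + -2·-7 + -1·-7 = 27
  a_8 = 2·27 + -2·3 + -1·-7 = 55

2,-2,-1 ; 55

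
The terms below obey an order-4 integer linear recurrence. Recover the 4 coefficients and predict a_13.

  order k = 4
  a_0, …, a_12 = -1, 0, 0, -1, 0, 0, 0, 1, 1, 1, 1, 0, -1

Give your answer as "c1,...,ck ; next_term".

  a_4 = 1·-1 + 0·0 + 0·0 + -1·-1 = 0
  a_5 = 1·0 + 0·-1 + 0·0 + -1·0 = 0
  a_6 = 1·0 + 0·0 + 0·-1 + -1·0 = 0
  a_7 = 1·0 + 0·0 + 0·0 + -1·-1 = 1
  a_8 = 1·1 + 0·0 + 0·0 + -1·0 = 1
  a_9 = 1·1 + 0·1 + 0·0 + -1·0 = 1
  a_10 = 1·1 + 0·1 + 0·1 + -1·0 = 1
  a_11 = 1·1 + 0·1 + 0·1 + -1·1 = 0
  a_12 = 1·0 + 0·1 + 0·1 + -1·1 = -1
  a_13 = 1·-1 + 0·0 + 0·1 + -1·1 = -2

1,0,0,-1 ; -2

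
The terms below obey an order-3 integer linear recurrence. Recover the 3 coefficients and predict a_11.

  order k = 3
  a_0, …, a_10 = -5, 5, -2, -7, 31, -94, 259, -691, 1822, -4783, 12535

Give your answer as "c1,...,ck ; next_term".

-4,-4,-1 ; -32830

  a_3 = -4·-2 + -4·5 + -1·-5 = -7
  a_4 = -4·-7 + -4·-2 + -1·5 = 31
  a_5 = -4·31 + -4·-7 + -1·-2 = -94
  a_6 = -4·-94 + -4·31 + -1·-7 = 259
  a_7 = -4·259 + -4·-94 + -1·31 = -691
  a_8 = -4·-691 + -4·259 + -1·-94 = 1822
  a_9 = -4·1822 + -4·-691 + -1·259 = -4783
  a_10 = -4·-4783 + -4·1822 + -1·-691 = 12535
  a_11 = -4·12535 + -4·-4783 + -1·1822 = -32830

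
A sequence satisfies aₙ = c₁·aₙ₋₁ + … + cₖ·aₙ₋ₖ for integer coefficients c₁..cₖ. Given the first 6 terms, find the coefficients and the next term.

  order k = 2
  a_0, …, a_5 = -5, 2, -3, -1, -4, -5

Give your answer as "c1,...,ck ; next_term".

  a_2 = 1·2 + 1·-5 = -3
  a_3 = 1·-3 + 1·2 = -1
  a_4 = 1·-1 + 1·-3 = -4
  a_5 = 1·-4 + 1·-1 = -5
  a_6 = 1·-5 + 1·-4 = -9

1,1 ; -9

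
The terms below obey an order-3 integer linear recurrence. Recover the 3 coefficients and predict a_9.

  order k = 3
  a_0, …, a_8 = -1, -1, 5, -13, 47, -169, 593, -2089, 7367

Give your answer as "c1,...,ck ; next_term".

-3,1,-3 ; -25969

  a_3 = -3·5 + 1·-1 + -3·-1 = -13
  a_4 = -3·-13 + 1·5 + -3·-1 = 47
  a_5 = -3·47 + 1·-13 + -3·5 = -169
  a_6 = -3·-169 + 1·47 + -3·-13 = 593
  a_7 = -3·593 + 1·-169 + -3·47 = -2089
  a_8 = -3·-2089 + 1·593 + -3·-169 = 7367
  a_9 = -3·7367 + 1·-2089 + -3·593 = -25969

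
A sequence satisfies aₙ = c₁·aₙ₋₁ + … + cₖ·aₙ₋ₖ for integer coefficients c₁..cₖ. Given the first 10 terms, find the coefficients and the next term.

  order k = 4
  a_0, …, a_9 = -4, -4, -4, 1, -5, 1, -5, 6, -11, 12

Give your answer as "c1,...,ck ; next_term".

-1,0,0,1 ; -17

  a_4 = -1·1 + 0·-4 + 0·-4 + 1·-4 = -5
  a_5 = -1·-5 + 0·1 + 0·-4 + 1·-4 = 1
  a_6 = -1·1 + 0·-5 + 0·1 + 1·-4 = -5
  a_7 = -1·-5 + 0·1 + 0·-5 + 1·1 = 6
  a_8 = -1·6 + 0·-5 + 0·1 + 1·-5 = -11
  a_9 = -1·-11 + 0·6 + 0·-5 + 1·1 = 12
  a_10 = -1·12 + 0·-11 + 0·6 + 1·-5 = -17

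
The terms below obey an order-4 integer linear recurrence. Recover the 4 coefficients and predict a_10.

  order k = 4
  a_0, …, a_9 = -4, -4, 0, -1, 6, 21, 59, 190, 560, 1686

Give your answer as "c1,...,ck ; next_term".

  a_4 = 2·-1 + 3·0 + 1·-4 + -3·-4 = 6
  a_5 = 2·6 + 3·-1 + 1·0 + -3·-4 = 21
  a_6 = 2·21 + 3·6 + 1·-1 + -3·0 = 59
  a_7 = 2·59 + 3·21 + 1·6 + -3·-1 = 190
  a_8 = 2·190 + 3·59 + 1·21 + -3·6 = 560
  a_9 = 2·560 + 3·190 + 1·59 + -3·21 = 1686
  a_10 = 2·1686 + 3·560 + 1·190 + -3·59 = 5065

2,3,1,-3 ; 5065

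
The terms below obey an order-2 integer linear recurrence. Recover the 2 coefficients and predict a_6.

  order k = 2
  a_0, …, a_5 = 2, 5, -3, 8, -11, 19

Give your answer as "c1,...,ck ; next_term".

  a_2 = -1·5 + 1·2 = -3
  a_3 = -1·-3 + 1·5 = 8
  a_4 = -1·8 + 1·-3 = -11
  a_5 = -1·-11 + 1·8 = 19
  a_6 = -1·19 + 1·-11 = -30

-1,1 ; -30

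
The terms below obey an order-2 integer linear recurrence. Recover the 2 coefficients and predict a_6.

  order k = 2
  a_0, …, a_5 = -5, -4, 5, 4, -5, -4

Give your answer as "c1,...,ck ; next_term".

  a_2 = 0·-4 + -1·-5 = 5
  a_3 = 0·5 + -1·-4 = 4
  a_4 = 0·4 + -1·5 = -5
  a_5 = 0·-5 + -1·4 = -4
  a_6 = 0·-4 + -1·-5 = 5

0,-1 ; 5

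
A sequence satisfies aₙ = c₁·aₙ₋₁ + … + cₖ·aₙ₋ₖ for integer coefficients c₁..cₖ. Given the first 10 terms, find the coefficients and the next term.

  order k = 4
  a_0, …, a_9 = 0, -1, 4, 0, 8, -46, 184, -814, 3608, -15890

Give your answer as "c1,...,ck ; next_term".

-4,1,-4,-2 ; 70056

  a_4 = -4·0 + 1·4 + -4·-1 + -2·0 = 8
  a_5 = -4·8 + 1·0 + -4·4 + -2·-1 = -46
  a_6 = -4·-46 + 1·8 + -4·0 + -2·4 = 184
  a_7 = -4·184 + 1·-46 + -4·8 + -2·0 = -814
  a_8 = -4·-814 + 1·184 + -4·-46 + -2·8 = 3608
  a_9 = -4·3608 + 1·-814 + -4·184 + -2·-46 = -15890
  a_10 = -4·-15890 + 1·3608 + -4·-814 + -2·184 = 70056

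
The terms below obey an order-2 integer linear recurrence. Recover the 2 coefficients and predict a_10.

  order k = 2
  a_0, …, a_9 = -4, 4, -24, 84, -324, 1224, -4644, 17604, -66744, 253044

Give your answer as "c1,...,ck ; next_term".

-3,3 ; -959364

  a_2 = -3·4 + 3·-4 = -24
  a_3 = -3·-24 + 3·4 = 84
  a_4 = -3·84 + 3·-24 = -324
  a_5 = -3·-324 + 3·84 = 1224
  a_6 = -3·1224 + 3·-324 = -4644
  a_7 = -3·-4644 + 3·1224 = 17604
  a_8 = -3·17604 + 3·-4644 = -66744
  a_9 = -3·-66744 + 3·17604 = 253044
  a_10 = -3·253044 + 3·-66744 = -959364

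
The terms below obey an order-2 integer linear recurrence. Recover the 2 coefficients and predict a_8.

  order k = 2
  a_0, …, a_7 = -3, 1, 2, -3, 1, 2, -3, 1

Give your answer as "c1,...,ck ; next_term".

-1,-1 ; 2

  a_2 = -1·1 + -1·-3 = 2
  a_3 = -1·2 + -1·1 = -3
  a_4 = -1·-3 + -1·2 = 1
  a_5 = -1·1 + -1·-3 = 2
  a_6 = -1·2 + -1·1 = -3
  a_7 = -1·-3 + -1·2 = 1
  a_8 = -1·1 + -1·-3 = 2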